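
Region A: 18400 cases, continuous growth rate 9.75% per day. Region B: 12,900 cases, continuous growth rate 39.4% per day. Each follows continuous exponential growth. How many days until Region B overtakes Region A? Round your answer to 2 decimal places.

18400·e^(0.0975t) = 12900·e^(0.394t)
18400/12900 = e^((0.394 − 0.0975)t) → ln(1.42636) = 0.2965·t
t = 0.35512 / 0.2965

t ≈ 1.20 days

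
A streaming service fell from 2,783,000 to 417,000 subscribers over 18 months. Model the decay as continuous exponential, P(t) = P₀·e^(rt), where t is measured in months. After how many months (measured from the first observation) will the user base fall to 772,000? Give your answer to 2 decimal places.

r = ln(417000/2783000) / 18 ≈ -0.105455 per month
t = ln(772000/2783000) / r = -1.2823 / -0.105455 ≈ 12.16

t ≈ 12.16 months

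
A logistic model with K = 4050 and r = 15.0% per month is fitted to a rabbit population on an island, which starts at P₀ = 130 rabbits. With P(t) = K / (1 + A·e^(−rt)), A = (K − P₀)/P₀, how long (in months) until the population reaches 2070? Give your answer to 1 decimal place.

A = (4050 − 130)/130 = 30.15385
2070 = 4050/(1 + 30.15385·e^(−0.15t)) → 1 + 30.15385·e^(−0.15t) = 1.95652
e^(−0.15t) = 0.031721 → t = ln(31.52448)/0.15 = 3.45076/0.15

t ≈ 23.0 months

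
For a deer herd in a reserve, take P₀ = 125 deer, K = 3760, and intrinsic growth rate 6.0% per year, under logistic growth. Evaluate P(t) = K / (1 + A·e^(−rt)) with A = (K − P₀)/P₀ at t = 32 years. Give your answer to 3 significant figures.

A = (3760 − 125)/125 = 29.08
P(32) = 3760 / (1 + 29.08·e^(−0.06·32)) = 3760 / (1 + 29.08·0.146607)
= 3760 / 5.26333 ≈ 714.38

≈ 714 deer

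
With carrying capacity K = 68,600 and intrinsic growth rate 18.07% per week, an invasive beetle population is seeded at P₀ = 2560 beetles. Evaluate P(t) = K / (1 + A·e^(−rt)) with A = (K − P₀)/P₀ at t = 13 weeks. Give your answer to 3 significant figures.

≈ 19,800 beetles

A = (68600 − 2560)/2560 = 25.79688
P(13) = 68600 / (1 + 25.79688·e^(−0.1807·13)) = 68600 / (1 + 25.79688·0.095455)
= 68600 / 3.46244 ≈ 19812.61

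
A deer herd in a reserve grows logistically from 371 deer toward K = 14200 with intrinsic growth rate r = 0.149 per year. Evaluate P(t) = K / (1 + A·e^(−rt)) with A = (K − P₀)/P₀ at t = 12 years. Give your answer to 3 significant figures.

≈ 1,960 deer

A = (14200 − 371)/371 = 37.27493
P(12) = 14200 / (1 + 37.27493·e^(−0.149·12)) = 14200 / (1 + 37.27493·0.167294)
= 14200 / 7.23589 ≈ 1962.44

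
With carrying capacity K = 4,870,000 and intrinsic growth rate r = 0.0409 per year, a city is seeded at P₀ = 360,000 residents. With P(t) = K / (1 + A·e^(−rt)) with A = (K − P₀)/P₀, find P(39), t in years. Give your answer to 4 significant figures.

≈ 1,375,000 residents

A = (4870000 − 360000)/360000 = 12.52778
P(39) = 4870000 / (1 + 12.52778·e^(−0.0409·39)) = 4870000 / (1 + 12.52778·0.202888)
= 4870000 / 3.54174 ≈ 1375030.83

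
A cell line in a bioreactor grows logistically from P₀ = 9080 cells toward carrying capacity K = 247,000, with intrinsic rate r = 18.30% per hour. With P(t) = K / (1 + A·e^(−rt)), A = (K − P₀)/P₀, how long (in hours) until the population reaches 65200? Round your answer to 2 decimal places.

t ≈ 12.24 hours

A = (247000 − 9080)/9080 = 26.20264
65200 = 247000/(1 + 26.20264·e^(−0.183t)) → 1 + 26.20264·e^(−0.183t) = 3.78834
e^(−0.183t) = 0.106415 → t = ln(9.39721)/0.183 = 2.24041/0.183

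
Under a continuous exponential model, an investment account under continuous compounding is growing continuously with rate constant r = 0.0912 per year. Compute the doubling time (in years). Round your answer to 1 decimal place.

doubling time ≈ 7.6 years

doubling time = ln(2) / |r| = 0.69315 / 0.0912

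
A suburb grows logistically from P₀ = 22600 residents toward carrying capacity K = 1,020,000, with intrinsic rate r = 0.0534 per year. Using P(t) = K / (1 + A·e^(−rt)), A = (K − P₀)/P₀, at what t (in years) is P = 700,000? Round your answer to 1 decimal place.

A = (1020000 − 22600)/22600 = 44.13274
700000 = 1020000/(1 + 44.13274·e^(−0.0534t)) → 1 + 44.13274·e^(−0.0534t) = 1.45714
e^(−0.0534t) = 0.010358 → t = ln(96.54038)/0.0534 = 4.56996/0.0534

t ≈ 85.6 years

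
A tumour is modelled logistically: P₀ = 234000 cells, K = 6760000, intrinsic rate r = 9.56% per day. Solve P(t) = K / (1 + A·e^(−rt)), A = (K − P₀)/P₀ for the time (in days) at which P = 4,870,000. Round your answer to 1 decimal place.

t ≈ 44.7 days

A = (6760000 − 234000)/234000 = 27.88889
4870000 = 6760000/(1 + 27.88889·e^(−0.0956t)) → 1 + 27.88889·e^(−0.0956t) = 1.38809
e^(−0.0956t) = 0.013916 → t = ln(71.86185)/0.0956 = 4.27475/0.0956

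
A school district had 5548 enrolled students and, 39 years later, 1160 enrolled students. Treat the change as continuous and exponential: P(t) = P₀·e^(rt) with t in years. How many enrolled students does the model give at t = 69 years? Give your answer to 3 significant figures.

r = ln(1160/5548) / 39 ≈ -0.040129 per year
P(69) = 5548 · e^(-0.040129·69) = 5548 · 0.06273 ≈ 348.04

≈ 348 enrolled students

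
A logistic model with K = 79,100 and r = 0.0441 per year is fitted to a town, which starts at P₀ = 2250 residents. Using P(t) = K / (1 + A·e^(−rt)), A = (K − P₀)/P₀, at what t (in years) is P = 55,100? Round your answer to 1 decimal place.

A = (79100 − 2250)/2250 = 34.15556
55100 = 79100/(1 + 34.15556·e^(−0.0441t)) → 1 + 34.15556·e^(−0.0441t) = 1.43557
e^(−0.0441t) = 0.012753 → t = ln(78.41546)/0.0441 = 4.36202/0.0441

t ≈ 98.9 years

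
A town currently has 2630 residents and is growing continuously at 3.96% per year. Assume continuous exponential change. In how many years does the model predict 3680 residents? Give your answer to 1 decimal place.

3680 = 2630 · e^(0.0396·t)
t = ln(3680/2630) / 0.0396 = ln(1.39924) / 0.0396 = 0.33593 / 0.0396

t ≈ 8.5 years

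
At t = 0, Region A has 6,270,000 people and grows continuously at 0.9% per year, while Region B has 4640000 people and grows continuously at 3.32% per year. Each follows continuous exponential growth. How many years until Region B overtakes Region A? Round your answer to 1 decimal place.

6270000·e^(0.009t) = 4640000·e^(0.0332t)
6270000/4640000 = e^((0.0332 − 0.009)t) → ln(1.35129) = 0.0242·t
t = 0.30106 / 0.0242

t ≈ 12.4 years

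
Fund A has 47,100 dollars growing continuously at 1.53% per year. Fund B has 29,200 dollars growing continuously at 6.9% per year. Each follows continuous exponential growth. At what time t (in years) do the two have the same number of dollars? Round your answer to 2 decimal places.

t ≈ 8.90 years

47100·e^(0.0153t) = 29200·e^(0.069t)
47100/29200 = e^((0.069 − 0.0153)t) → ln(1.61301) = 0.0537·t
t = 0.4781 / 0.0537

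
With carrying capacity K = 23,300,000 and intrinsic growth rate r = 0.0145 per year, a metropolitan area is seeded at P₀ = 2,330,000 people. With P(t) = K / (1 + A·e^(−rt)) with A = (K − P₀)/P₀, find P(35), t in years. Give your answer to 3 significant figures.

≈ 3,630,000 people

A = (23300000 − 2330000)/2330000 = 9
P(35) = 23300000 / (1 + 9·e^(−0.0145·35)) = 23300000 / (1 + 9·0.601999)
= 23300000 / 6.41799 ≈ 3630421.1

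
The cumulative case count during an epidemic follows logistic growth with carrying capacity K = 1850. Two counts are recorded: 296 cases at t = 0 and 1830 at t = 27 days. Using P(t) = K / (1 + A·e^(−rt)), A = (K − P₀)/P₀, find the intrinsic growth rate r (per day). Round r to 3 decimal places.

r ≈ 0.229 per day

A = (1850 − 296)/296 = 5.25
1830 = 1850/(1 + 5.25·e^(−r·27)) → e^(−27r) = (1.01093 − 1)/5.25 = 0.002082
r = −ln(0.002082)/27 = 6.17457/27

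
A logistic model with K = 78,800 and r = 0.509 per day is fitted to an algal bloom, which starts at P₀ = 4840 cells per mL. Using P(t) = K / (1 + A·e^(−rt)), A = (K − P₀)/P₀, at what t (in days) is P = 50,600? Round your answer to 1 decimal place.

t ≈ 6.5 days

A = (78800 − 4840)/4840 = 15.28099
50600 = 78800/(1 + 15.28099·e^(−0.509t)) → 1 + 15.28099·e^(−0.509t) = 1.55731
e^(−0.509t) = 0.036471 → t = ln(27.41908)/0.509 = 3.31124/0.509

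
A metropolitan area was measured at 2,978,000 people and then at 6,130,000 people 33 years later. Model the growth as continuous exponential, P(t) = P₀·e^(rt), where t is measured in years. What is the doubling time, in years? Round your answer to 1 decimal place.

doubling time ≈ 31.7 years

r = ln(6130000/2978000) / 33 = ln(2.05843) / 33 ≈ 0.021877 per year
doubling time = ln 2 / |r| = 0.69315 / 0.021877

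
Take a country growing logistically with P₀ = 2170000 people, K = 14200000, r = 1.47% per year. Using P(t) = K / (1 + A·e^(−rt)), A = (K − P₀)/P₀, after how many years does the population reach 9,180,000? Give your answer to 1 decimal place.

A = (14200000 − 2170000)/2170000 = 5.54378
9180000 = 14200000/(1 + 5.54378·e^(−0.0147t)) → 1 + 5.54378·e^(−0.0147t) = 1.54684
e^(−0.0147t) = 0.09864 → t = ln(10.13783)/0.0147 = 2.31627/0.0147

t ≈ 157.6 years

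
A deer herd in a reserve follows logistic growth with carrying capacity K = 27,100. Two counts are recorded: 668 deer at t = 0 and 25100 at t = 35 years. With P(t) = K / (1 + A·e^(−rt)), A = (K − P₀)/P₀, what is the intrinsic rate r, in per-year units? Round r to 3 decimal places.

r ≈ 0.177 per year

A = (27100 − 668)/668 = 39.56886
25100 = 27100/(1 + 39.56886·e^(−r·35)) → e^(−35r) = (1.07968 − 1)/39.56886 = 0.002014
r = −ln(0.002014)/35 = 6.20776/35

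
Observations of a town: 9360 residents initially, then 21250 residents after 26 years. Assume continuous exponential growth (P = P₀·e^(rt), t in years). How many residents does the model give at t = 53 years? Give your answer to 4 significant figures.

r = ln(21250/9360) / 26 ≈ 0.031535 per year
P(53) = 9360 · e^(0.031535·53) = 9360 · 5.31939 ≈ 49789.47

≈ 49,790 residents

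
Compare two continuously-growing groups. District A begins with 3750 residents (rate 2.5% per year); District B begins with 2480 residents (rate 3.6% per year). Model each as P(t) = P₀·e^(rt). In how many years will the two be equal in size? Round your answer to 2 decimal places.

t ≈ 37.59 years

3750·e^(0.025t) = 2480·e^(0.036t)
3750/2480 = e^((0.036 − 0.025)t) → ln(1.5121) = 0.011·t
t = 0.4135 / 0.011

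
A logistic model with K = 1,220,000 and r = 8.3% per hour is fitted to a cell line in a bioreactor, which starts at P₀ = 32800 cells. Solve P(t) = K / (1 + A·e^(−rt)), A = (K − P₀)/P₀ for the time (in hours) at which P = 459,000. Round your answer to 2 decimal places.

t ≈ 37.15 hours

A = (1220000 − 32800)/32800 = 36.19512
459000 = 1220000/(1 + 36.19512·e^(−0.083t)) → 1 + 36.19512·e^(−0.083t) = 2.65795
e^(−0.083t) = 0.045806 → t = ln(21.83122)/0.083 = 3.08334/0.083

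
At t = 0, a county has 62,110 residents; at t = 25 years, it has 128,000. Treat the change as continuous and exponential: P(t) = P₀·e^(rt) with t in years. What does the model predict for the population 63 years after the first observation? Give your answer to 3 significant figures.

≈ 384,000 residents

r = ln(128000/62110) / 25 ≈ 0.028925 per year
P(63) = 62110 · e^(0.028925·63) = 62110 · 6.18589 ≈ 384205.52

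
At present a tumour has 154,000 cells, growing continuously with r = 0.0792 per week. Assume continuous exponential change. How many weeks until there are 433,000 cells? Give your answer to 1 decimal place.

433000 = 154000 · e^(0.0792·t)
t = ln(433000/154000) / 0.0792 = ln(2.81169) / 0.0792 = 1.03379 / 0.0792

t ≈ 13.1 weeks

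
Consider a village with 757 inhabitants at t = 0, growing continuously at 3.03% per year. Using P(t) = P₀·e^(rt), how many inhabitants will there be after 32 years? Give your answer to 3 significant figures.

≈ 2,000 inhabitants

P(32) = 757 · e^(0.0303·32) = 757 · e^(0.9696)
= 757 · 2.63689 ≈ 1996.13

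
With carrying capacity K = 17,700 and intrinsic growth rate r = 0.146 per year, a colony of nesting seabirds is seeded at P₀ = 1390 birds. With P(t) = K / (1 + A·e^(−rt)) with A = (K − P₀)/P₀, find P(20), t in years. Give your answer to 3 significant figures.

≈ 10,800 birds

A = (17700 − 1390)/1390 = 11.73381
P(20) = 17700 / (1 + 11.73381·e^(−0.146·20)) = 17700 / (1 + 11.73381·0.053934)
= 17700 / 1.63285 ≈ 10839.96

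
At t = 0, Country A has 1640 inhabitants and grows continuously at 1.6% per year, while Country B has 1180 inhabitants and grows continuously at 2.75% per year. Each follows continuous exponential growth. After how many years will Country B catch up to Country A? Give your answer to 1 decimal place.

t ≈ 28.6 years

1640·e^(0.016t) = 1180·e^(0.0275t)
1640/1180 = e^((0.0275 − 0.016)t) → ln(1.38983) = 0.0115·t
t = 0.32918 / 0.0115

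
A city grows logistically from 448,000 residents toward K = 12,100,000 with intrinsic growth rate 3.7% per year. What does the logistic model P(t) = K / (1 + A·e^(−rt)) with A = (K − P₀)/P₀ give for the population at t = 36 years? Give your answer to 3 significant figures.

≈ 1,540,000 residents

A = (12100000 − 448000)/448000 = 26.00893
P(36) = 12100000 / (1 + 26.00893·e^(−0.037·36)) = 12100000 / (1 + 26.00893·0.263949)
= 12100000 / 7.86503 ≈ 1538456.37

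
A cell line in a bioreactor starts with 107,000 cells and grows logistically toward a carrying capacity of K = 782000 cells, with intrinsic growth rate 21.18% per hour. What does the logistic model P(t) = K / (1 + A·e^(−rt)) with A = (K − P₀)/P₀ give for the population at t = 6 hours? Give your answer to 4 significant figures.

A = (782000 − 107000)/107000 = 6.30841
P(6) = 782000 / (1 + 6.30841·e^(−0.2118·6)) = 782000 / (1 + 6.30841·0.280607)
= 782000 / 2.77018 ≈ 282291.65

≈ 282,300 cells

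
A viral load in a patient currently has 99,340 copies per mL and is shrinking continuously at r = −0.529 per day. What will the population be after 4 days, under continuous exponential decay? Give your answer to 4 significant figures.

≈ 11,970 copies per mL

P(4) = 99340 · e^(-0.529·4) = 99340 · e^(-2.116)
= 99340 · 0.12051 ≈ 11971.73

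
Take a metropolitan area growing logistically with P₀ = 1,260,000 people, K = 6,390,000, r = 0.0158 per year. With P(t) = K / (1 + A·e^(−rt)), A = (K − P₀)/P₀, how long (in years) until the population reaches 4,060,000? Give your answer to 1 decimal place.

t ≈ 124.0 years

A = (6390000 − 1260000)/1260000 = 4.07143
4060000 = 6390000/(1 + 4.07143·e^(−0.0158t)) → 1 + 4.07143·e^(−0.0158t) = 1.57389
e^(−0.0158t) = 0.140956 → t = ln(7.09442)/0.0158 = 1.95931/0.0158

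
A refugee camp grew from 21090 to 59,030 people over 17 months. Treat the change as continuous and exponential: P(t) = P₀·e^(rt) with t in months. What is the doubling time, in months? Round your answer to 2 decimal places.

doubling time ≈ 11.45 months

r = ln(59030/21090) / 17 = ln(2.79896) / 17 ≈ 0.060544 per month
doubling time = ln 2 / |r| = 0.69315 / 0.060544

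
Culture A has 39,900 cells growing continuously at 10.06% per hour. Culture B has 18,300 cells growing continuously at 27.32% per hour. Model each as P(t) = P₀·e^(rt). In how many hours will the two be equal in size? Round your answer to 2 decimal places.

39900·e^(0.1006t) = 18300·e^(0.2732t)
39900/18300 = e^((0.2732 − 0.1006)t) → ln(2.18033) = 0.1726·t
t = 0.77948 / 0.1726

t ≈ 4.52 hours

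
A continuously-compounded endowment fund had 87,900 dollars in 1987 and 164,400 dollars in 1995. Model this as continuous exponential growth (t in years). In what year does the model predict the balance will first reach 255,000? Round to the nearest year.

year 2001

r = ln(164400/87900) / 8 = 0.6261/8 ≈ 0.078263 per year
t = ln(255000/87900) / r = 1.06506/0.078263 ≈ 13.61 years after 1987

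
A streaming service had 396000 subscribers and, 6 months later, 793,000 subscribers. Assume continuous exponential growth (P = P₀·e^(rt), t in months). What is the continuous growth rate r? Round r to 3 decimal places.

793000 = 396000 · e^(r·6)
e^(6r) = 793000/396000 = 2.00253
r = ln(2.00253) / 6 = 0.69441 / 6

r ≈ 0.116 per month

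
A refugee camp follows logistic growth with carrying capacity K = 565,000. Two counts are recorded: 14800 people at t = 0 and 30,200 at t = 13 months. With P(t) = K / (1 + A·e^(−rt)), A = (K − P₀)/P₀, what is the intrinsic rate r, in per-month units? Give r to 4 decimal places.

A = (565000 − 14800)/14800 = 37.17568
30200 = 565000/(1 + 37.17568·e^(−r·13)) → e^(−13r) = (18.70861 − 1)/37.17568 = 0.476349
r = −ln(0.476349)/13 = 0.7416/13

r ≈ 0.0570 per month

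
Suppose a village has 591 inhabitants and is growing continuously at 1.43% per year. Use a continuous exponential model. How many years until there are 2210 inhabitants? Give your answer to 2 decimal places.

2210 = 591 · e^(0.0143·t)
t = ln(2210/591) / 0.0143 = ln(3.73942) / 0.0143 = 1.31893 / 0.0143

t ≈ 92.23 years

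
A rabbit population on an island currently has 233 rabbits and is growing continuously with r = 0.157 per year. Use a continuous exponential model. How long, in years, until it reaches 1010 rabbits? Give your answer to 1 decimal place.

t ≈ 9.3 years

1010 = 233 · e^(0.157·t)
t = ln(1010/233) / 0.157 = ln(4.33476) / 0.157 = 1.46667 / 0.157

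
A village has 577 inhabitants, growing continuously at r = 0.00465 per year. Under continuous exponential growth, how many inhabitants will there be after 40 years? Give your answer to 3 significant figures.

P(40) = 577 · e^(0.00465·40) = 577 · e^(0.186)
= 577 · 1.20442 ≈ 694.95

≈ 695 inhabitants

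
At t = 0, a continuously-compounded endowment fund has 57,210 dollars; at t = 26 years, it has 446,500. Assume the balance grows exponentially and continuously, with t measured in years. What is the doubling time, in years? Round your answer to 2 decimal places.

doubling time ≈ 8.77 years

r = ln(446500/57210) / 26 = ln(7.80458) / 26 ≈ 0.079027 per year
doubling time = ln 2 / |r| = 0.69315 / 0.079027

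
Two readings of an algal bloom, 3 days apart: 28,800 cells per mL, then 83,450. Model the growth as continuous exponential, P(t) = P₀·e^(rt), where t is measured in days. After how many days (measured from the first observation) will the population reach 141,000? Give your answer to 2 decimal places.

r = ln(83450/28800) / 3 ≈ 0.354624 per day
t = ln(141000/28800) / r = 1.58838 / 0.354624 ≈ 4.479

t ≈ 4.48 days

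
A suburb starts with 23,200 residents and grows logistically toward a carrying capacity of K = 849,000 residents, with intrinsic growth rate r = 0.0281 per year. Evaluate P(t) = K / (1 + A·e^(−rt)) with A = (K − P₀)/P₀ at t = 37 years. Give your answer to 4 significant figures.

≈ 62,500 residents

A = (849000 − 23200)/23200 = 35.59483
P(37) = 849000 / (1 + 35.59483·e^(−0.0281·37)) = 849000 / (1 + 35.59483·0.353561)
= 849000 / 13.58493 ≈ 62495.71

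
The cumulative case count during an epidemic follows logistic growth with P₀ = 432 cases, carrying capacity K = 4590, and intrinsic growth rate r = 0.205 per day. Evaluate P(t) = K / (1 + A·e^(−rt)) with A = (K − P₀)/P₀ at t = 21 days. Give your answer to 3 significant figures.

≈ 4,060 cases

A = (4590 − 432)/432 = 9.625
P(21) = 4590 / (1 + 9.625·e^(−0.205·21)) = 4590 / (1 + 9.625·0.013501)
= 4590 / 1.12995 ≈ 4062.14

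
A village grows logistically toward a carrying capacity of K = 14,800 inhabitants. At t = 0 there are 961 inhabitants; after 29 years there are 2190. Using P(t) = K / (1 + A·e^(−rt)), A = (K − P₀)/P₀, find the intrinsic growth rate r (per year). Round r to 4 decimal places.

A = (14800 − 961)/961 = 14.40062
2190 = 14800/(1 + 14.40062·e^(−r·29)) → e^(−29r) = (6.75799 − 1)/14.40062 = 0.399843
r = −ln(0.399843)/29 = 0.91668/29

r ≈ 0.0316 per year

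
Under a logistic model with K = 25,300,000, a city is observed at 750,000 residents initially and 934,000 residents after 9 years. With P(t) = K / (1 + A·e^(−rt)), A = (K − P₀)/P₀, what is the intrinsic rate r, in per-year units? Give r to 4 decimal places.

A = (25300000 − 750000)/750000 = 32.73333
934000 = 25300000/(1 + 32.73333·e^(−r·9)) → e^(−9r) = (27.08779 − 1)/32.73333 = 0.796979
r = −ln(0.796979)/9 = 0.22693/9

r ≈ 0.0252 per year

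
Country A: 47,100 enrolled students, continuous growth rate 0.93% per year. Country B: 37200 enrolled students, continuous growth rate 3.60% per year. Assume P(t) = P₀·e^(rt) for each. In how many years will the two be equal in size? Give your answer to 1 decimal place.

47100·e^(0.0093t) = 37200·e^(0.036t)
47100/37200 = e^((0.036 − 0.0093)t) → ln(1.26613) = 0.0267·t
t = 0.23596 / 0.0267

t ≈ 8.8 years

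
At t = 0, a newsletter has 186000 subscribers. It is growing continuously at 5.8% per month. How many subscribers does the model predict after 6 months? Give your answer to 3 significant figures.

P(6) = 186000 · e^(0.058·6) = 186000 · e^(0.348)
= 186000 · 1.41623 ≈ 263419.2

≈ 263,000 subscribers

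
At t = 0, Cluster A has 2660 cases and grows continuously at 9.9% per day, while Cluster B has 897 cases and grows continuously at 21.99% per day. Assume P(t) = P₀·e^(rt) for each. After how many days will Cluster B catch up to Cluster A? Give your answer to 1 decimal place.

t ≈ 9.0 days

2660·e^(0.099t) = 897·e^(0.2199t)
2660/897 = e^((0.2199 − 0.099)t) → ln(2.96544) = 0.1209·t
t = 1.08703 / 0.1209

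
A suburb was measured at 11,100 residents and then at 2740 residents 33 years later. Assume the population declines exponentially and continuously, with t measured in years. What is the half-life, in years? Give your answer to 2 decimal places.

r = ln(2740/11100) / 33 = ln(0.24685) / 33 ≈ -0.042394 per year
half-life = ln 2 / |r| = 0.69315 / 0.042394

half-life ≈ 16.35 years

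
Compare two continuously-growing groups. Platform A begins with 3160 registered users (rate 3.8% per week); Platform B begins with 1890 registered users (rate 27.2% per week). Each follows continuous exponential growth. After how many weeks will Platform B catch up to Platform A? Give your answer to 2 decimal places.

t ≈ 2.20 weeks

3160·e^(0.038t) = 1890·e^(0.272t)
3160/1890 = e^((0.272 − 0.038)t) → ln(1.67196) = 0.234·t
t = 0.514 / 0.234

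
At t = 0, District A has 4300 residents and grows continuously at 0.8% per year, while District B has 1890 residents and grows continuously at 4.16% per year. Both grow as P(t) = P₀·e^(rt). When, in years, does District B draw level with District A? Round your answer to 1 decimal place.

4300·e^(0.008t) = 1890·e^(0.0416t)
4300/1890 = e^((0.0416 − 0.008)t) → ln(2.27513) = 0.0336·t
t = 0.82204 / 0.0336

t ≈ 24.5 years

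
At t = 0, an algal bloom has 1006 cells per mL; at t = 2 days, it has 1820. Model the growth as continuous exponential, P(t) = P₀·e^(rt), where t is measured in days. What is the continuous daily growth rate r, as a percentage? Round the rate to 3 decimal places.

1820 = 1006 · e^(r·2)
e^(2r) = 1820/1006 = 1.80915
r = ln(1.80915) / 2 = 0.59285 / 2

r ≈ 29.643% per day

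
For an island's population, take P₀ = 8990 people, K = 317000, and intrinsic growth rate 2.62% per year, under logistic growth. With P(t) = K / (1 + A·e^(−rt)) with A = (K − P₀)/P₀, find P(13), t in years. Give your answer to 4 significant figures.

≈ 12,490 people

A = (317000 − 8990)/8990 = 34.2614
P(13) = 317000 / (1 + 34.2614·e^(−0.0262·13)) = 317000 / (1 + 34.2614·0.711343)
= 317000 / 25.37162 ≈ 12494.27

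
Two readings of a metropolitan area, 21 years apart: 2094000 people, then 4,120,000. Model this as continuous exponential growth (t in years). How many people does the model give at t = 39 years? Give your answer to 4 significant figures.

r = ln(4120000/2094000) / 21 ≈ 0.032227 per year
P(39) = 2094000 · e^(0.032227·39) = 2094000 · 3.51441 ≈ 7359174.59

≈ 7,359,000 people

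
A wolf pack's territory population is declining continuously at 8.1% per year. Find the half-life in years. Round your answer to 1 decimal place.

half-life ≈ 8.6 years

half-life = ln(2) / |r| = 0.69315 / 0.081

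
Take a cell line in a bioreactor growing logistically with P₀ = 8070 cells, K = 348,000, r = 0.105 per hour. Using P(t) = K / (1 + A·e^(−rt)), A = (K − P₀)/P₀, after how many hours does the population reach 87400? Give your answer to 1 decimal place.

A = (348000 − 8070)/8070 = 42.12268
87400 = 348000/(1 + 42.12268·e^(−0.105t)) → 1 + 42.12268·e^(−0.105t) = 3.98169
e^(−0.105t) = 0.070786 → t = ln(14.1271)/0.105 = 2.64809/0.105

t ≈ 25.2 hours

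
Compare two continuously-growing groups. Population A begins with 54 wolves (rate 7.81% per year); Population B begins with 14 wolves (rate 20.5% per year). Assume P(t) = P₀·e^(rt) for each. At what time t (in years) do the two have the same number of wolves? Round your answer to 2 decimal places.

54·e^(0.0781t) = 14·e^(0.205t)
54/14 = e^((0.205 − 0.0781)t) → ln(3.85714) = 0.1269·t
t = 1.34993 / 0.1269

t ≈ 10.64 years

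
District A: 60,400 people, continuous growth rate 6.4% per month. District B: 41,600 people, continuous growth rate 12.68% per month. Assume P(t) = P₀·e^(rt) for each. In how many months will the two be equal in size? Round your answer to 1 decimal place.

t ≈ 5.9 months

60400·e^(0.064t) = 41600·e^(0.1268t)
60400/41600 = e^((0.1268 − 0.064)t) → ln(1.45192) = 0.0628·t
t = 0.37289 / 0.0628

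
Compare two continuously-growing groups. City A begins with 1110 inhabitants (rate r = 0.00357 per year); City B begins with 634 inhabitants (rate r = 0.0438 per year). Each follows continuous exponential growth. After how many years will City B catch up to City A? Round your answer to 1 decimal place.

1110·e^(0.00357t) = 634·e^(0.0438t)
1110/634 = e^((0.0438 − 0.00357)t) → ln(1.75079) = 0.04023·t
t = 0.56007 / 0.04023

t ≈ 13.9 years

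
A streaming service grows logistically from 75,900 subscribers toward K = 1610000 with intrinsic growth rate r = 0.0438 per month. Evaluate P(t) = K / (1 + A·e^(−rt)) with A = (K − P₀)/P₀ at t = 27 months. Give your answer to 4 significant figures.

≈ 223,800 subscribers

A = (1610000 − 75900)/75900 = 20.21212
P(27) = 1610000 / (1 + 20.21212·e^(−0.0438·27)) = 1610000 / (1 + 20.21212·0.306481)
= 1610000 / 7.19463 ≈ 223778.07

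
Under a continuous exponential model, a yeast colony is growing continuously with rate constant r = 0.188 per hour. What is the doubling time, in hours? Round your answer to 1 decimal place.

doubling time = ln(2) / |r| = 0.69315 / 0.188

doubling time ≈ 3.7 hours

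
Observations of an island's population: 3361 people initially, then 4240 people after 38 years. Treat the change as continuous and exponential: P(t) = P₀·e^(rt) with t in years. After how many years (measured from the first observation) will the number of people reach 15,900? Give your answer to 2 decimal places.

t ≈ 254.19 years

r = ln(4240/3361) / 38 ≈ 0.006114 per year
t = ln(15900/3361) / r = 1.55408 / 0.006114 ≈ 254.192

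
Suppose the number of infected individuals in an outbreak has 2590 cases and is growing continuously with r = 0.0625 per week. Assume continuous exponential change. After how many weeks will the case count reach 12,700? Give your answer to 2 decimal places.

12700 = 2590 · e^(0.0625·t)
t = ln(12700/2590) / 0.0625 = ln(4.90347) / 0.0625 = 1.58994 / 0.0625

t ≈ 25.44 weeks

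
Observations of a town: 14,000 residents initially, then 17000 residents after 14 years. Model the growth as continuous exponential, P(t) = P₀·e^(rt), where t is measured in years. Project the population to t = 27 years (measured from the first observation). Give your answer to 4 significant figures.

r = ln(17000/14000) / 14 ≈ 0.013868 per year
P(27) = 14000 · e^(0.013868·27) = 14000 · 1.45418 ≈ 20358.55

≈ 20,360 residents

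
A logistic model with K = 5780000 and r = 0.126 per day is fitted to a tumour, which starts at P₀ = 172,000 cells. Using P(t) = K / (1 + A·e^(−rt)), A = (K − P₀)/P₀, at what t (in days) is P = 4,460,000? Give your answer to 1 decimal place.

t ≈ 37.3 days

A = (5780000 − 172000)/172000 = 32.60465
4460000 = 5780000/(1 + 32.60465·e^(−0.126t)) → 1 + 32.60465·e^(−0.126t) = 1.29596
e^(−0.126t) = 0.009077 → t = ln(110.1642)/0.126 = 4.70197/0.126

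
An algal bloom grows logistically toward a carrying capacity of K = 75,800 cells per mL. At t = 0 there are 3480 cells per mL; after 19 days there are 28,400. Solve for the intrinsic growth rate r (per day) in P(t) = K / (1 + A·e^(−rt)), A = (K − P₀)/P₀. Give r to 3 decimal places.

r ≈ 0.133 per day

A = (75800 − 3480)/3480 = 20.78161
28400 = 75800/(1 + 20.78161·e^(−r·19)) → e^(−19r) = (2.66901 − 1)/20.78161 = 0.080312
r = −ln(0.080312)/19 = 2.52184/19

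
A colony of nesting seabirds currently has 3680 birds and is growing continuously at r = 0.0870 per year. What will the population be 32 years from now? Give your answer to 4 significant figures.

≈ 59,560 birds

P(32) = 3680 · e^(0.087·32) = 3680 · e^(2.784)
= 3680 · 16.18363 ≈ 59555.74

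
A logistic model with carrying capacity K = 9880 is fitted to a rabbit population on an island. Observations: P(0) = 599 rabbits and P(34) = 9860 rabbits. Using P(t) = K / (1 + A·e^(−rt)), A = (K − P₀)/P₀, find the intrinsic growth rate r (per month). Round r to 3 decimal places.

A = (9880 − 599)/599 = 15.49416
9860 = 9880/(1 + 15.49416·e^(−r·34)) → e^(−34r) = (1.00203 − 1)/15.49416 = 0.000131
r = −ln(0.000131)/34 = 8.94097/34

r ≈ 0.263 per month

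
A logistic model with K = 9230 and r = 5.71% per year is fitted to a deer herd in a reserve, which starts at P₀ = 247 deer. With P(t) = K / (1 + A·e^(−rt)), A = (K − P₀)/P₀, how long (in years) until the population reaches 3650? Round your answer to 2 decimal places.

t ≈ 55.50 years

A = (9230 − 247)/247 = 36.36842
3650 = 9230/(1 + 36.36842·e^(−0.0571t)) → 1 + 36.36842·e^(−0.0571t) = 2.52877
e^(−0.0571t) = 0.042036 → t = ln(23.78938)/0.0571 = 3.16924/0.0571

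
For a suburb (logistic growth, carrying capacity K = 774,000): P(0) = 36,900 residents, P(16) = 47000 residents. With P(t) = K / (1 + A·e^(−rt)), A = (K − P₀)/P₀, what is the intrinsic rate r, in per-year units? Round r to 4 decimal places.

r ≈ 0.0160 per year

A = (774000 − 36900)/36900 = 19.97561
47000 = 774000/(1 + 19.97561·e^(−r·16)) → e^(−16r) = (16.46809 − 1)/19.97561 = 0.774349
r = −ln(0.774349)/16 = 0.25573/16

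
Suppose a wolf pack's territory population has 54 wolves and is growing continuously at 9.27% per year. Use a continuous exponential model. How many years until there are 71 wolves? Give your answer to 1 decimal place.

t ≈ 3.0 years

71 = 54 · e^(0.0927·t)
t = ln(71/54) / 0.0927 = ln(1.31481) / 0.0927 = 0.2737 / 0.0927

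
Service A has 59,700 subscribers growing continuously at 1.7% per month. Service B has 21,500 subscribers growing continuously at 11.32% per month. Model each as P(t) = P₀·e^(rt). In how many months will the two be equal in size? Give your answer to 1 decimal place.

59700·e^(0.017t) = 21500·e^(0.1132t)
59700/21500 = e^((0.1132 − 0.017)t) → ln(2.77674) = 0.0962·t
t = 1.02128 / 0.0962

t ≈ 10.6 months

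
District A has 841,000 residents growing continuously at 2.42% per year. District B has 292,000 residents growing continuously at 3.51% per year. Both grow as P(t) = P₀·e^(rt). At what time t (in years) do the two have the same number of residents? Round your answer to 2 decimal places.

t ≈ 97.05 years

841000·e^(0.0242t) = 292000·e^(0.0351t)
841000/292000 = e^((0.0351 − 0.0242)t) → ln(2.88014) = 0.0109·t
t = 1.05784 / 0.0109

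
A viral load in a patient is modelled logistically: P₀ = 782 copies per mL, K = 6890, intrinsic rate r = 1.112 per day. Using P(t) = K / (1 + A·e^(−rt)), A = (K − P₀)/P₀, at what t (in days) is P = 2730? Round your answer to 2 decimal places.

t ≈ 1.47 days

A = (6890 − 782)/782 = 7.81074
2730 = 6890/(1 + 7.81074·e^(−1.112t)) → 1 + 7.81074·e^(−1.112t) = 2.52381
e^(−1.112t) = 0.195092 → t = ln(5.1258)/1.112 = 1.63429/1.112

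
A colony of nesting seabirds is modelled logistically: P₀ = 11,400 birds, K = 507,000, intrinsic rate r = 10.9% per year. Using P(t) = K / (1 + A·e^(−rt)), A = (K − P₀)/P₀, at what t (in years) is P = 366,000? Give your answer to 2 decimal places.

A = (507000 − 11400)/11400 = 43.47368
366000 = 507000/(1 + 43.47368·e^(−0.109t)) → 1 + 43.47368·e^(−0.109t) = 1.38525
e^(−0.109t) = 0.008862 → t = ln(112.84658)/0.109 = 4.72603/0.109

t ≈ 43.36 years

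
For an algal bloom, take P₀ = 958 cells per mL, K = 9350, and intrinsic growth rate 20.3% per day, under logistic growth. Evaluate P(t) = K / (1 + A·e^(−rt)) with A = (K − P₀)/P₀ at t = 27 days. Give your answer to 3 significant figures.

≈ 9,020 cells per mL

A = (9350 − 958)/958 = 8.75992
P(27) = 9350 / (1 + 8.75992·e^(−0.203·27)) = 9350 / (1 + 8.75992·0.004165)
= 9350 / 1.03649 ≈ 9020.86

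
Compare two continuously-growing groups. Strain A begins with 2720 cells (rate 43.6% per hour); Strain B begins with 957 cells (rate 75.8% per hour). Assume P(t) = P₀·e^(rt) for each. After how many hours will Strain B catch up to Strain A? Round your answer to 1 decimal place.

t ≈ 3.2 hours

2720·e^(0.436t) = 957·e^(0.758t)
2720/957 = e^((0.758 − 0.436)t) → ln(2.84222) = 0.322·t
t = 1.04458 / 0.322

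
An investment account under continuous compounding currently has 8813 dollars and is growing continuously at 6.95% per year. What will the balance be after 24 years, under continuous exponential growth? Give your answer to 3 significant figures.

P(24) = 8813 · e^(0.0695·24) = 8813 · e^(1.668)
= 8813 · 5.30155 ≈ 46722.6

≈ 46,700 dollars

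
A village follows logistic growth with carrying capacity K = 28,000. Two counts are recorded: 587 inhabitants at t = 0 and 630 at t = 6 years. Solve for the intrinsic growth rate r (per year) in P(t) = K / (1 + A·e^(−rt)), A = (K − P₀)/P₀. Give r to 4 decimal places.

A = (28000 − 587)/587 = 46.70017
630 = 28000/(1 + 46.70017·e^(−r·6)) → e^(−6r) = (44.44444 − 1)/46.70017 = 0.930284
r = −ln(0.930284)/6 = 0.07226/6

r ≈ 0.0120 per year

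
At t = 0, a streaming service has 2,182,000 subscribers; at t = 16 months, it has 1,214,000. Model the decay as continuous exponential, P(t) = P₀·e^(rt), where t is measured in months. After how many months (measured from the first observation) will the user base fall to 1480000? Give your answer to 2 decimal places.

t ≈ 10.59 months

r = ln(1214000/2182000) / 16 ≈ -0.036645 per month
t = ln(1480000/2182000) / r = -0.3882 / -0.036645 ≈ 10.594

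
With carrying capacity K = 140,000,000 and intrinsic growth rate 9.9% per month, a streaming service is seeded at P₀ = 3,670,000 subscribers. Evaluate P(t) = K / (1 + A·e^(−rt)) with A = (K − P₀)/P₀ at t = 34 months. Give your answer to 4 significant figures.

A = (140000000 − 3670000)/3670000 = 37.14714
P(34) = 140000000 / (1 + 37.14714·e^(−0.099·34)) = 140000000 / (1 + 37.14714·0.034527)
= 140000000 / 2.2826 ≈ 61333653.58

≈ 61,330,000 subscribers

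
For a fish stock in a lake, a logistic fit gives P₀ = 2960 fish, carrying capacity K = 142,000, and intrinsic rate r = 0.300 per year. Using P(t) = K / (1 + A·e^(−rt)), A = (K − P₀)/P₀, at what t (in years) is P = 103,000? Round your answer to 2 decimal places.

t ≈ 16.07 years

A = (142000 − 2960)/2960 = 46.97297
103000 = 142000/(1 + 46.97297·e^(−0.3t)) → 1 + 46.97297·e^(−0.3t) = 1.37864
e^(−0.3t) = 0.008061 → t = ln(124.05683)/0.3 = 4.82074/0.3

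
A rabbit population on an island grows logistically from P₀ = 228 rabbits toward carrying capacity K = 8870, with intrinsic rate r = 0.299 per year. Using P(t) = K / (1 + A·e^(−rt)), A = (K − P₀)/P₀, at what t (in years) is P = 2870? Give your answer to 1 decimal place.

t ≈ 9.7 years

A = (8870 − 228)/228 = 37.90351
2870 = 8870/(1 + 37.90351·e^(−0.299t)) → 1 + 37.90351·e^(−0.299t) = 3.09059
e^(−0.299t) = 0.055156 → t = ln(18.13051)/0.299 = 2.8976/0.299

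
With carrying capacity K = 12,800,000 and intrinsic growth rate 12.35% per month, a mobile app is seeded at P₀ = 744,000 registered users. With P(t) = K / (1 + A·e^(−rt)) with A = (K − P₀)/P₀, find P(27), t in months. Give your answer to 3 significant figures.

≈ 8,110,000 registered users

A = (12800000 − 744000)/744000 = 16.2043
P(27) = 12800000 / (1 + 16.2043·e^(−0.1235·27)) = 12800000 / (1 + 16.2043·0.035632)
= 12800000 / 1.5774 ≈ 8114628.74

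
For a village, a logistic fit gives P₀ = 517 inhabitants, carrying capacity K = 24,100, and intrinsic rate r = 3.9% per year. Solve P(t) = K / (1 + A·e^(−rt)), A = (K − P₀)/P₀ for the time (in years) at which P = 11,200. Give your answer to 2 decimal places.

t ≈ 94.33 years

A = (24100 − 517)/517 = 45.61509
11200 = 24100/(1 + 45.61509·e^(−0.039t)) → 1 + 45.61509·e^(−0.039t) = 2.15179
e^(−0.039t) = 0.02525 → t = ln(39.6038)/0.039 = 3.67892/0.039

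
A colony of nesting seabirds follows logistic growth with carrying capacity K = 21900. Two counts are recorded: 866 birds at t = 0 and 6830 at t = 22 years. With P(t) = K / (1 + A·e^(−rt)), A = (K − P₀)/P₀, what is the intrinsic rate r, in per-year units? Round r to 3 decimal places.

r ≈ 0.109 per year

A = (21900 − 866)/866 = 24.28868
6830 = 21900/(1 + 24.28868·e^(−r·22)) → e^(−22r) = (3.20644 − 1)/24.28868 = 0.090842
r = −ln(0.090842)/22 = 2.39863/22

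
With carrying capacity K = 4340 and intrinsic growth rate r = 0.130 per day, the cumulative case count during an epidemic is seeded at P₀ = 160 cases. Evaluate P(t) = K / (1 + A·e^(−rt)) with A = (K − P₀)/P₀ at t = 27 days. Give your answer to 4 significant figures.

A = (4340 − 160)/160 = 26.125
P(27) = 4340 / (1 + 26.125·e^(−0.13·27)) = 4340 / (1 + 26.125·0.029897)
= 4340 / 1.78106 ≈ 2436.76

≈ 2,437 cases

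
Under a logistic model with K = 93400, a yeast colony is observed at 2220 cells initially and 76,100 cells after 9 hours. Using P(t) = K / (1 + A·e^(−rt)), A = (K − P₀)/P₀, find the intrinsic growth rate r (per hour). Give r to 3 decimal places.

r ≈ 0.577 per hour

A = (93400 − 2220)/2220 = 41.07207
76100 = 93400/(1 + 41.07207·e^(−r·9)) → e^(−9r) = (1.22733 − 1)/41.07207 = 0.005535
r = −ln(0.005535)/9 = 5.19667/9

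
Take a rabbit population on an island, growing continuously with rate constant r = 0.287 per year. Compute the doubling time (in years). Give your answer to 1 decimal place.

doubling time = ln(2) / |r| = 0.69315 / 0.287

doubling time ≈ 2.4 years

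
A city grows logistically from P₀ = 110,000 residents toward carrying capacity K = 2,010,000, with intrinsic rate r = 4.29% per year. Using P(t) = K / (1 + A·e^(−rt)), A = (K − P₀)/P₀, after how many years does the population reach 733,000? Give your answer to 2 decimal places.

t ≈ 53.47 years

A = (2010000 − 110000)/110000 = 17.27273
733000 = 2010000/(1 + 17.27273·e^(−0.0429t)) → 1 + 17.27273·e^(−0.0429t) = 2.74216
e^(−0.0429t) = 0.100862 → t = ln(9.91457)/0.0429 = 2.29401/0.0429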